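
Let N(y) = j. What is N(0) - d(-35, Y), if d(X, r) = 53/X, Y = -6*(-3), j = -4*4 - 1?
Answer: -542/35 ≈ -15.486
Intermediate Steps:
j = -17 (j = -16 - 1 = -17)
Y = 18
N(y) = -17
N(0) - d(-35, Y) = -17 - 53/(-35) = -17 - 53*(-1)/35 = -17 - 1*(-53/35) = -17 + 53/35 = -542/35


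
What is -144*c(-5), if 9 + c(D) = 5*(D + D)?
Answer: 8496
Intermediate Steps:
c(D) = -9 + 10*D (c(D) = -9 + 5*(D + D) = -9 + 5*(2*D) = -9 + 10*D)
-144*c(-5) = -144*(-9 + 10*(-5)) = -144*(-9 - 50) = -144*(-59) = 8496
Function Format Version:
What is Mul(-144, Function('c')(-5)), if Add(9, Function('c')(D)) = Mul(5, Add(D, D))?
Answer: 8496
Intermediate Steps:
Function('c')(D) = Add(-9, Mul(10, D)) (Function('c')(D) = Add(-9, Mul(5, Add(D, D))) = Add(-9, Mul(5, Mul(2, D))) = Add(-9, Mul(10, D)))
Mul(-144, Function('c')(-5)) = Mul(-144, Add(-9, Mul(10, -5))) = Mul(-144, Add(-9, -50)) = Mul(-144, -59) = 8496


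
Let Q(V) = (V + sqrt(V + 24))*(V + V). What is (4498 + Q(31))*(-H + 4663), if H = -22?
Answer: 30077700 + 290470*sqrt(55) ≈ 3.2232e+7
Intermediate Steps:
Q(V) = 2*V*(V + sqrt(24 + V)) (Q(V) = (V + sqrt(24 + V))*(2*V) = 2*V*(V + sqrt(24 + V)))
(4498 + Q(31))*(-H + 4663) = (4498 + 2*31*(31 + sqrt(24 + 31)))*(-1*(-22) + 4663) = (4498 + 2*31*(31 + sqrt(55)))*(22 + 4663) = (4498 + (1922 + 62*sqrt(55)))*4685 = (6420 + 62*sqrt(55))*4685 = 30077700 + 290470*sqrt(55)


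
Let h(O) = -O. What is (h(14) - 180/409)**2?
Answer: 34880836/167281 ≈ 208.52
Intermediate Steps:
(h(14) - 180/409)**2 = (-1*14 - 180/409)**2 = (-14 - 180*1/409)**2 = (-14 - 180/409)**2 = (-5906/409)**2 = 34880836/167281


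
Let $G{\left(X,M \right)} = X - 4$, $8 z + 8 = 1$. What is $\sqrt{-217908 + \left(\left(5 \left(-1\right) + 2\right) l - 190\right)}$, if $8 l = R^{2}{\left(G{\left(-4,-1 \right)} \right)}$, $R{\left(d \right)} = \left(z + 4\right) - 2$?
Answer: $\frac{i \sqrt{223332838}}{32} \approx 467.01 i$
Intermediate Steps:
$z = - \frac{7}{8}$ ($z = -1 + \frac{1}{8} \cdot 1 = -1 + \frac{1}{8} = - \frac{7}{8} \approx -0.875$)
$G{\left(X,M \right)} = -4 + X$
$R{\left(d \right)} = \frac{9}{8}$ ($R{\left(d \right)} = \left(- \frac{7}{8} + 4\right) - 2 = \frac{25}{8} - 2 = \frac{9}{8}$)
$l = \frac{81}{512}$ ($l = \frac{\left(\frac{9}{8}\right)^{2}}{8} = \frac{1}{8} \cdot \frac{81}{64} = \frac{81}{512} \approx 0.1582$)
$\sqrt{-217908 + \left(\left(5 \left(-1\right) + 2\right) l - 190\right)} = \sqrt{-217908 - \left(190 - \left(5 \left(-1\right) + 2\right) \frac{81}{512}\right)} = \sqrt{-217908 - \left(190 - \left(-5 + 2\right) \frac{81}{512}\right)} = \sqrt{-217908 - \frac{97523}{512}} = \sqrt{- \frac{111666419}{512}} = \frac{i \sqrt{223332838}}{32}$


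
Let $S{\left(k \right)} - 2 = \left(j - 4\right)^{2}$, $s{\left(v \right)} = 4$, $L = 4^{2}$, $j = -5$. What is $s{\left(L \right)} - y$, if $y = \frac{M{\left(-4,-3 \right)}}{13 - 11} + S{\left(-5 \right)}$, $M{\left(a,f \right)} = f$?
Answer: $- \frac{155}{2} \approx -77.5$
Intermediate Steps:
$L = 16$
$S{\left(k \right)} = 83$ ($S{\left(k \right)} = 2 + \left(-5 - 4\right)^{2} = 2 + \left(-9\right)^{2} = 2 + 81 = 83$)
$y = \frac{163}{2}$ ($y = - \frac{3}{13 - 11} + 83 = - \frac{3}{2} + 83 = \frac{163}{2} \approx 81.5$)
$s{\left(L \right)} - y = 4 - \frac{163}{2} = - \frac{155}{2}$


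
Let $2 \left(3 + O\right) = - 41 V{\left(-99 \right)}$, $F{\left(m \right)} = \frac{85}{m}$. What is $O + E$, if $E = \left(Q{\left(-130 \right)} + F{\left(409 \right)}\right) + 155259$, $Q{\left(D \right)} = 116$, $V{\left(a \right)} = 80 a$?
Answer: $\frac{129952473}{409} \approx 3.1773 \cdot 10^{5}$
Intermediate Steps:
$E = \frac{63548460}{409}$ ($E = \left(116 + \frac{85}{409}\right) + 155259 = \frac{47529}{409} + 155259 = \frac{63548460}{409} \approx 1.5538 \cdot 10^{5}$)
$O = 162357$ ($O = -3 + \frac{\left(-41\right) 80 \left(-99\right)}{2} = -3 + \frac{\left(-41\right) \left(-7920\right)}{2} = -3 + \frac{1}{2} \cdot 324720 = -3 + 162360 = 162357$)
$O + E = 162357 + \frac{63548460}{409} = \frac{129952473}{409}$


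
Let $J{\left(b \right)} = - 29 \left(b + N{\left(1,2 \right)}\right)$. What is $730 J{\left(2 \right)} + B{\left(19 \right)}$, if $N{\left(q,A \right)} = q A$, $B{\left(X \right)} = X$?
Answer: $-84661$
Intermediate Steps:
$N{\left(q,A \right)} = A q$
$J{\left(b \right)} = -58 - 29 b$ ($J{\left(b \right)} = - 29 \left(b + 2 \cdot 1\right) = - 29 \left(b + 2\right) = - 29 \left(2 + b\right) = -58 - 29 b$)
$730 J{\left(2 \right)} + B{\left(19 \right)} = 730 \left(-58 - 58\right) + 19 = 730 \left(-116\right) + 19 = -84680 + 19 = -84661$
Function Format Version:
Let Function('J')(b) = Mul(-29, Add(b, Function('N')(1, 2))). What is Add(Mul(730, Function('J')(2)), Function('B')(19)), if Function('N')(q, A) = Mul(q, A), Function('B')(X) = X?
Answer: -84661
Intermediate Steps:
Function('N')(q, A) = Mul(A, q)
Function('J')(b) = Add(-58, Mul(-29, b)) (Function('J')(b) = Mul(-29, Add(b, Mul(2, 1))) = Mul(-29, Add(b, 2)) = Mul(-29, Add(2, b)) = Add(-58, Mul(-29, b)))
Add(Mul(730, Function('J')(2)), Function('B')(19)) = Add(Mul(730, Add(-58, Mul(-29, 2))), 19) = Add(Mul(730, Add(-58, -58)), 19) = Add(Mul(730, -116), 19) = Add(-84680, 19) = -84661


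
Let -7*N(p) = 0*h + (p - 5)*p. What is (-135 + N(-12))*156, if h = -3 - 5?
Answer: -179244/7 ≈ -25606.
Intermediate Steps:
h = -8
N(p) = -p*(-5 + p)/7 (N(p) = -(0*(-8) + (p - 5)*p)/7 = -(0 + (-5 + p)*p)/7 = -(0 + p*(-5 + p))/7 = -p*(-5 + p)/7)
(-135 + N(-12))*156 = (-135 + (⅐)*(-12)*(5 - 1*(-12)))*156 = (-135 + (⅐)*(-12)*(5 + 12))*156 = (-135 + (⅐)*(-12)*17)*156 = (-135 - 204/7)*156 = -1149/7*156 = -179244/7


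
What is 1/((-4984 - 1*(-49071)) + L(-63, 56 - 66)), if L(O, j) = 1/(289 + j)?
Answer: 279/12300274 ≈ 2.2682e-5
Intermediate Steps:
1/((-4984 - 1*(-49071)) + L(-63, 56 - 66)) = 1/((-4984 - 1*(-49071)) + 1/(289 + (56 - 66))) = 1/((-4984 + 49071) + 1/(289 - 10)) = 1/(44087 + 1/279) = 1/(12300274/279) = 279/12300274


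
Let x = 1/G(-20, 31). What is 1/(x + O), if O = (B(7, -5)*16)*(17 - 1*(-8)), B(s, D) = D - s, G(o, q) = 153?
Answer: -153/734399 ≈ -0.00020833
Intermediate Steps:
x = 1/153 ≈ 0.0065359
O = -4800 (O = ((-5 - 1*7)*16)*(17 - 1*(-8)) = ((-5 - 7)*16)*(17 + 8) = -12*16*25 = -192*25 = -4800)
1/(x + O) = 1/(1/153 - 4800) = 1/(-734399/153) = -153/734399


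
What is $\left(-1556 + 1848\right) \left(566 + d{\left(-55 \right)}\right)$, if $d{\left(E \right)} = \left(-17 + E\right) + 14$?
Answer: $148336$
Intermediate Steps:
$d{\left(E \right)} = -3 + E$
$\left(-1556 + 1848\right) \left(566 + d{\left(-55 \right)}\right) = \left(-1556 + 1848\right) \left(566 - 58\right) = 292 \left(566 - 58\right) = 292 \cdot 508 = 148336$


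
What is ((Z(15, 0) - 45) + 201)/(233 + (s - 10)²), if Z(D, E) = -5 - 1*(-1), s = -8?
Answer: 152/557 ≈ 0.27289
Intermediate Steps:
Z(D, E) = -4 (Z(D, E) = -5 + 1 = -4)
((Z(15, 0) - 45) + 201)/(233 + (s - 10)²) = ((-4 - 45) + 201)/(233 + (-8 - 10)²) = (-49 + 201)/(233 + (-18)²) = 152/(233 + 324) = 152/557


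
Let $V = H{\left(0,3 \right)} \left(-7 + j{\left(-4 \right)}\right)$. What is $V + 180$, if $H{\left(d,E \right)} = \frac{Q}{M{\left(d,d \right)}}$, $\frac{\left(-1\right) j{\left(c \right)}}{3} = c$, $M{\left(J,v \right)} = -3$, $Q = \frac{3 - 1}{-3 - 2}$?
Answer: $\frac{542}{3} \approx 180.67$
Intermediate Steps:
$Q = - \frac{2}{5}$ ($Q = \frac{2}{-5} = 2 \left(- \frac{1}{5}\right) = - \frac{2}{5} \approx -0.4$)
$j{\left(c \right)} = - 3 c$
$H{\left(d,E \right)} = \frac{2}{15}$ ($H{\left(d,E \right)} = - \frac{2}{5 \left(-3\right)} = \left(- \frac{2}{5}\right) \left(- \frac{1}{3}\right) = \frac{2}{15}$)
$V = \frac{2}{3}$ ($V = \frac{2 \left(-7 - -12\right)}{15} = \frac{2 \left(-7 + 12\right)}{15} = \frac{2}{15} \cdot 5 = \frac{2}{3} \approx 0.66667$)
$V + 180 = \frac{2}{3} + 180 = \frac{542}{3}$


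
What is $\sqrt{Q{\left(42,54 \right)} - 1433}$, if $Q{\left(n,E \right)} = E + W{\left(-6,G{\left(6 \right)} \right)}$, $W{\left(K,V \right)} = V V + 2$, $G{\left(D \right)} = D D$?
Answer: $9 i \approx 9.0 i$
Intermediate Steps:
$G{\left(D \right)} = D^{2}$
$W{\left(K,V \right)} = 2 + V^{2}$ ($W{\left(K,V \right)} = V^{2} + 2 = 2 + V^{2}$)
$Q{\left(n,E \right)} = 1298 + E$ ($Q{\left(n,E \right)} = E + \left(2 + \left(6^{2}\right)^{2}\right) = E + \left(2 + 36^{2}\right) = E + \left(2 + 1296\right) = E + 1298 = 1298 + E$)
$\sqrt{Q{\left(42,54 \right)} - 1433} = \sqrt{\left(1298 + 54\right) - 1433} = \sqrt{1352 - 1433} = \sqrt{-81} = 9 i$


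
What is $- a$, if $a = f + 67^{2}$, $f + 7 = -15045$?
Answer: $10563$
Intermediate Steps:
$f = -15052$ ($f = -7 - 15045 = -15052$)
$a = -10563$ ($a = -15052 + 67^{2} = -15052 + 4489 = -10563$)
$- a = \left(-1\right) \left(-10563\right) = 10563$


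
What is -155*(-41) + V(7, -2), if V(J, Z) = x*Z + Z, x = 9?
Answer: 6335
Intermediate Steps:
V(J, Z) = 10*Z (V(J, Z) = 9*Z + Z = 10*Z)
-155*(-41) + V(7, -2) = -155*(-41) + 10*(-2) = 6355 - 20 = 6335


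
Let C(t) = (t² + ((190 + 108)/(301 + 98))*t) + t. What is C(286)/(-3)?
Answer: -32835946/1197 ≈ -27432.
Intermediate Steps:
C(t) = t² + 697*t/399 (C(t) = (t² + (298/399)*t) + t = (t² + (298*(1/399))*t) + t = (t² + 298*t/399) + t = t² + 697*t/399)
C(286)/(-3) = ((1/399)*286*(697 + 399*286))/(-3) = -286*(697 + 114114)/1197 = -286*114811/1197 = -⅓*32835946/399 = -32835946/1197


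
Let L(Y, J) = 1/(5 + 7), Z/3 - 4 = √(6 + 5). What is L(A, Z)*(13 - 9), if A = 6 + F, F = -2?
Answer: ⅓ ≈ 0.33333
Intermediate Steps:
Z = 12 + 3*√11 (Z = 12 + 3*√(6 + 5) = 12 + 3*√11 ≈ 21.950)
A = 4 (A = 6 - 2 = 4)
L(Y, J) = 1/12
L(A, Z)*(13 - 9) = (13 - 9)/12 = (1/12)*4 = ⅓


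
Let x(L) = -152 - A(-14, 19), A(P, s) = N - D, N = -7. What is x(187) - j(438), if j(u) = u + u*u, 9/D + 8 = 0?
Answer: -1539425/8 ≈ -1.9243e+5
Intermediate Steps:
D = -9/8 (D = 9/(-8 + 0) = 9/(-8) = 9*(-⅛) = -9/8 ≈ -1.1250)
A(P, s) = -47/8 (A(P, s) = -7 - 1*(-9/8) = -7 + 9/8 = -47/8)
x(L) = -1169/8 (x(L) = -152 - 1*(-47/8) = -152 + 47/8 = -1169/8)
j(u) = u + u²
x(187) - j(438) = -1169/8 - 438*(1 + 438) = -1169/8 - 438*439 = -1169/8 - 1*192282 = -1169/8 - 192282 = -1539425/8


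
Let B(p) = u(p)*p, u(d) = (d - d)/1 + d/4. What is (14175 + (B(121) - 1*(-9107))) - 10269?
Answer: 66693/4 ≈ 16673.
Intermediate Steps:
u(d) = d/4 (u(d) = 0*1 + d*(1/4) = 0 + d/4 = d/4)
B(p) = p**2/4 (B(p) = (p/4)*p = p**2/4)
(14175 + (B(121) - 1*(-9107))) - 10269 = (14175 + ((1/4)*121**2 - 1*(-9107))) - 10269 = (14175 + ((1/4)*14641 + 9107)) - 10269 = (14175 + (14641/4 + 9107)) - 10269 = (14175 + 51069/4) - 10269 = 107769/4 - 10269 = 66693/4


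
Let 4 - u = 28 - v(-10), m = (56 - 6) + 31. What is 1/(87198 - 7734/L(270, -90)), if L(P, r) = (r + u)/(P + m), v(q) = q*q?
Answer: 7/1967703 ≈ 3.5574e-6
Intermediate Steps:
v(q) = q²
m = 81 (m = 50 + 31 = 81)
u = 76 (u = 4 - (28 - 1*(-10)²) = 4 - (28 - 1*100) = 4 - (28 - 100) = 4 - 1*(-72) = 4 + 72 = 76)
L(P, r) = (76 + r)/(81 + P) (L(P, r) = (r + 76)/(P + 81) = (76 + r)/(81 + P))
1/(87198 - 7734/L(270, -90)) = 1/(87198 - 7734*(81 + 270)/(76 - 90)) = 1/(87198 - 7734/(-14/351)) = 1/(87198 - 7734*(-351/14)) = 1/(87198 + 1357317/7) = 1/(1967703/7) = 7/1967703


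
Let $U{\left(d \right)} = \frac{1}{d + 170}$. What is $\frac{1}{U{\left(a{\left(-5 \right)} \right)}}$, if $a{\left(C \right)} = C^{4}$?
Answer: $795$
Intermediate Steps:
$U{\left(d \right)} = \frac{1}{170 + d}$
$\frac{1}{U{\left(a{\left(-5 \right)} \right)}} = \frac{1}{\frac{1}{170 + \left(-5\right)^{4}}} = \frac{1}{\frac{1}{170 + 625}} = \frac{1}{\frac{1}{795}} = 795$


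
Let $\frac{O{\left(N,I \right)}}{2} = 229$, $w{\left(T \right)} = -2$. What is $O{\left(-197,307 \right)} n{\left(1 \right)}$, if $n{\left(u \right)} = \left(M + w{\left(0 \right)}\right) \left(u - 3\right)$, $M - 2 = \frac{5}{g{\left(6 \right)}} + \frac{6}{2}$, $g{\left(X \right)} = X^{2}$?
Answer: $- \frac{25877}{9} \approx -2875.2$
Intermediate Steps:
$M = \frac{185}{36}$ ($M = 2 + \left(\frac{5}{6^{2}} + \frac{6}{2}\right) = 2 + \left(\frac{5}{36} + 6 \cdot \frac{1}{2}\right) = 2 + \left(5 \cdot \frac{1}{36} + 3\right) = 2 + \left(\frac{5}{36} + 3\right) = 2 + \frac{113}{36} = \frac{185}{36} \approx 5.1389$)
$O{\left(N,I \right)} = 458$ ($O{\left(N,I \right)} = 2 \cdot 229 = 458$)
$n{\left(u \right)} = - \frac{113}{12} + \frac{113 u}{36}$ ($n{\left(u \right)} = \left(\frac{185}{36} - 2\right) \left(u - 3\right) = \frac{113 \left(-3 + u\right)}{36} = - \frac{113}{12} + \frac{113 u}{36}$)
$O{\left(-197,307 \right)} n{\left(1 \right)} = 458 \left(- \frac{113}{12} + \frac{113}{36} \cdot 1\right) = 458 \left(- \frac{113}{12} + \frac{113}{36}\right) = 458 \left(- \frac{113}{18}\right) = - \frac{25877}{9}$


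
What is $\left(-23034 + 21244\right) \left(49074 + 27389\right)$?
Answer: $-136868770$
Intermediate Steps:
$\left(-23034 + 21244\right) \left(49074 + 27389\right) = \left(-1790\right) 76463 = -136868770$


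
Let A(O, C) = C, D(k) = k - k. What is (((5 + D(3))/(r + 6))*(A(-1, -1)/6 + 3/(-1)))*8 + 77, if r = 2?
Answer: 367/6 ≈ 61.167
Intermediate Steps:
D(k) = 0
(((5 + D(3))/(r + 6))*(A(-1, -1)/6 + 3/(-1)))*8 + 77 = (((5 + 0)/(2 + 6))*(-1/6 + 3/(-1)))*8 + 77 = ((5/8)*(-1*⅙ + 3*(-1)))*8 + 77 = ((5*(⅛))*(-⅙ - 3))*8 + 77 = ((5/8)*(-19/6))*8 + 77 = -95/48*8 + 77 = -95/6 + 77 = 367/6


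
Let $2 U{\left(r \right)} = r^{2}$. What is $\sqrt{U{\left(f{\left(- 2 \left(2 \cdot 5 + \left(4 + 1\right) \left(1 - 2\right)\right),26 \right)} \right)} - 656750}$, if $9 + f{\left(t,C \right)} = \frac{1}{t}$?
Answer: $\frac{i \sqrt{262683438}}{20} \approx 810.38 i$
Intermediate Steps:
$f{\left(t,C \right)} = -9 + \frac{1}{t}$
$U{\left(r \right)} = \frac{r^{2}}{2}$
$\sqrt{U{\left(f{\left(- 2 \left(2 \cdot 5 + \left(4 + 1\right) \left(1 - 2\right)\right),26 \right)} \right)} - 656750} = \sqrt{\frac{\left(-9 + \frac{1}{\left(-2\right) \left(2 \cdot 5 + \left(4 + 1\right) \left(1 - 2\right)\right)}\right)^{2}}{2} - 656750} = \sqrt{\frac{\left(-9 + \frac{1}{\left(-2\right) \left(10 + 5 \left(-1\right)\right)}\right)^{2}}{2} - 656750} = \sqrt{\frac{\left(-9 + \frac{1}{\left(-2\right) \left(10 - 5\right)}\right)^{2}}{2} - 656750} = \sqrt{\frac{\left(-9 + \frac{1}{\left(-2\right) 5}\right)^{2}}{2} - 656750} = \sqrt{\frac{\left(-9 + \frac{1}{-10}\right)^{2}}{2} - 656750} = \sqrt{\frac{\left(-9 - \frac{1}{10}\right)^{2}}{2} - 656750} = \sqrt{\frac{\left(- \frac{91}{10}\right)^{2}}{2} - 656750} = \sqrt{\frac{1}{2} \cdot \frac{8281}{100} - 656750} = \sqrt{\frac{8281}{200} - 656750} = \sqrt{- \frac{131341719}{200}} = \frac{i \sqrt{262683438}}{20}$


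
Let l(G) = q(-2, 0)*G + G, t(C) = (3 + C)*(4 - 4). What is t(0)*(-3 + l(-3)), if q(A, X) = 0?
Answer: 0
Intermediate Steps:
t(C) = 0 (t(C) = (3 + C)*0 = 0)
l(G) = G (l(G) = 0*G + G = 0 + G = G)
t(0)*(-3 + l(-3)) = 0*(-3 - 3) = 0*(-6) = 0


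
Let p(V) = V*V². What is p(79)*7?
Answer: 3451273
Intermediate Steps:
p(V) = V³
p(79)*7 = 79³*7 = 493039*7 = 3451273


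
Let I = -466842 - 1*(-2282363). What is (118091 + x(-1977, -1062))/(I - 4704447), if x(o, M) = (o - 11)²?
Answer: -4070235/2888926 ≈ -1.4089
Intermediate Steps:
x(o, M) = (-11 + o)²
I = 1815521 (I = -466842 + 2282363 = 1815521)
(118091 + x(-1977, -1062))/(I - 4704447) = (118091 + (-11 - 1977)²)/(1815521 - 4704447) = (118091 + (-1988)²)/(-2888926) = (118091 + 3952144)*(-1/2888926) = 4070235*(-1/2888926) = -4070235/2888926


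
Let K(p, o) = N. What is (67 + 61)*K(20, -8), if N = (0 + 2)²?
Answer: 512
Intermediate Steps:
N = 4 (N = 2² = 4)
K(p, o) = 4
(67 + 61)*K(20, -8) = (67 + 61)*4 = 128*4 = 512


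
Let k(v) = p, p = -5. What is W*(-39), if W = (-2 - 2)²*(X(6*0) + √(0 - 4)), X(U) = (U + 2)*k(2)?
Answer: 6240 - 1248*I ≈ 6240.0 - 1248.0*I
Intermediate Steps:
k(v) = -5
X(U) = -10 - 5*U (X(U) = (U + 2)*(-5) = (2 + U)*(-5) = -10 - 5*U)
W = -160 + 32*I (W = (-2 - 2)²*((-10 - 30*0) + √(0 - 4)) = (-4)²*((-10 - 5*0) + √(-4)) = 16*((-10 + 0) + 2*I) = 16*(-10 + 2*I) = -160 + 32*I ≈ -160.0 + 32.0*I)
W*(-39) = (-160 + 32*I)*(-39) = 6240 - 1248*I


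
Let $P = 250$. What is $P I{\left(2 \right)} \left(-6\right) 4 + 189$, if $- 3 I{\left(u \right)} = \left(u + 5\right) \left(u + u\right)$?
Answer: $56189$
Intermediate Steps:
$I{\left(u \right)} = - \frac{2 u \left(5 + u\right)}{3}$ ($I{\left(u \right)} = - \frac{\left(u + 5\right) \left(u + u\right)}{3} = - \frac{\left(5 + u\right) 2 u}{3} = - \frac{2 u \left(5 + u\right)}{3}$)
$P I{\left(2 \right)} \left(-6\right) 4 + 189 = 250 \left(- \frac{2}{3}\right) 2 \left(5 + 2\right) \left(-6\right) 4 + 189 = 250 \left(- \frac{2}{3}\right) 2 \cdot 7 \left(-6\right) 4 + 189 = 250 \left(- \frac{28}{3}\right) \left(-6\right) 4 + 189 = 250 \cdot 56 \cdot 4 + 189 = 250 \cdot 224 + 189 = 56000 + 189 = 56189$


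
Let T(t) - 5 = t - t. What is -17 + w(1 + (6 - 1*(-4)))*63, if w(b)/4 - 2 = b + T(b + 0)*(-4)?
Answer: -1781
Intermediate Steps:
T(t) = 5 (T(t) = 5 + (t - t) = 5 + 0 = 5)
w(b) = -72 + 4*b (w(b) = 8 + 4*(b + 5*(-4)) = 8 + 4*(b - 20) = 8 + 4*(-20 + b) = 8 + (-80 + 4*b) = -72 + 4*b)
-17 + w(1 + (6 - 1*(-4)))*63 = -17 + (-72 + 4*(1 + (6 - 1*(-4))))*63 = -17 + (-72 + 4*(1 + (6 + 4)))*63 = -17 + (-72 + 4*(1 + 10))*63 = -17 + (-72 + 4*11)*63 = -17 + (-72 + 44)*63 = -17 - 28*63 = -17 - 1764 = -1781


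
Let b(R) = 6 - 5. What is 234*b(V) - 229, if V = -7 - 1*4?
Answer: 5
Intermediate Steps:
V = -11 (V = -7 - 4 = -11)
b(R) = 1
234*b(V) - 229 = 234*1 - 229 = 234 - 229 = 5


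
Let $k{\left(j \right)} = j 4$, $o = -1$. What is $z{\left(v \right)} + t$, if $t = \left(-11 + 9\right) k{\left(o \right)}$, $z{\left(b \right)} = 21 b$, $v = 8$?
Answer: $176$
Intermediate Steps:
$k{\left(j \right)} = 4 j$
$t = 8$ ($t = \left(-11 + 9\right) 4 \left(-1\right) = \left(-2\right) \left(-4\right) = 8$)
$z{\left(v \right)} + t = 21 \cdot 8 + 8 = 168 + 8 = 176$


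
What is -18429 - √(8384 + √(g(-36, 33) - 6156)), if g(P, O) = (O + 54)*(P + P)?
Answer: -18429 - √(8384 + 6*I*√345) ≈ -18521.0 - 0.60855*I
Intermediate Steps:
g(P, O) = 2*P*(54 + O) (g(P, O) = (54 + O)*(2*P) = 2*P*(54 + O))
-18429 - √(8384 + √(g(-36, 33) - 6156)) = -18429 - √(8384 + √(2*(-36)*(54 + 33) - 6156)) = -18429 - √(8384 + √(2*(-36)*87 - 6156)) = -18429 - √(8384 + √(-6264 - 6156)) = -18429 - √(8384 + √(-12420)) = -18429 - √(8384 + 6*I*√345)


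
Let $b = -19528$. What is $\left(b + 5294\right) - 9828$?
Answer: $-24062$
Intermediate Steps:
$\left(b + 5294\right) - 9828 = \left(-19528 + 5294\right) - 9828 = -14234 - 9828 = -24062$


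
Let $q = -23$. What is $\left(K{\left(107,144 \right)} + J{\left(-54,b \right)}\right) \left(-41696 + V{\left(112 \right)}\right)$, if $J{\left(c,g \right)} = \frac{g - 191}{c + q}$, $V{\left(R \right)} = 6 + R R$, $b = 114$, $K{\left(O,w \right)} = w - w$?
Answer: $-29146$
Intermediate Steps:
$K{\left(O,w \right)} = 0$
$V{\left(R \right)} = 6 + R^{2}$
$J{\left(c,g \right)} = \frac{-191 + g}{-23 + c}$ ($J{\left(c,g \right)} = \frac{g - 191}{c - 23} = \frac{-191 + g}{-23 + c}$)
$\left(K{\left(107,144 \right)} + J{\left(-54,b \right)}\right) \left(-41696 + V{\left(112 \right)}\right) = \left(0 + \frac{-191 + 114}{-23 - 54}\right) \left(-41696 + \left(6 + 112^{2}\right)\right) = \left(0 + \frac{1}{-77} \left(-77\right)\right) \left(-41696 + \left(6 + 12544\right)\right) = \left(0 - -1\right) \left(-41696 + 12550\right) = \left(0 + 1\right) \left(-29146\right) = 1 \left(-29146\right) = -29146$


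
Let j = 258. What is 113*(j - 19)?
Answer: 27007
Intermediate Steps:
113*(j - 19) = 113*(258 - 19) = 113*239 = 27007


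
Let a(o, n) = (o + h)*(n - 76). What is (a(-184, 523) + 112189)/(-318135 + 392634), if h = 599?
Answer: 297694/74499 ≈ 3.9959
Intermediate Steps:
a(o, n) = (-76 + n)*(599 + o) (a(o, n) = (o + 599)*(n - 76) = (599 + o)*(-76 + n) = (-76 + n)*(599 + o))
(a(-184, 523) + 112189)/(-318135 + 392634) = ((-45524 - 76*(-184) + 599*523 + 523*(-184)) + 112189)/(-318135 + 392634) = ((-45524 + 13984 + 313277 - 96232) + 112189)/74499 = (185505 + 112189)*(1/74499) = 297694*(1/74499) = 297694/74499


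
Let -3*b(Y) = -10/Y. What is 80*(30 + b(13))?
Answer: 94400/39 ≈ 2420.5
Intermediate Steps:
b(Y) = 10/(3*Y) (b(Y) = -(-10)/(3*Y) = 10/(3*Y))
80*(30 + b(13)) = 80*(30 + (10/3)/13) = 80*(30 + (10/3)*(1/13)) = 80*(30 + 10/39) = 80*(1180/39) = 94400/39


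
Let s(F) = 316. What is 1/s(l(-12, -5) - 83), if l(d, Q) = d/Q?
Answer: 1/316 ≈ 0.0031646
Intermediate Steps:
1/s(l(-12, -5) - 83) = 1/316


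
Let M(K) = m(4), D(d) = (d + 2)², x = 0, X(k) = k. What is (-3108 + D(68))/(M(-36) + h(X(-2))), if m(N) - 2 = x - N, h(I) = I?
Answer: -448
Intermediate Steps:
D(d) = (2 + d)²
m(N) = 2 - N (m(N) = 2 + (0 - N) = 2 - N)
M(K) = -2 (M(K) = 2 - 1*4 = 2 - 4 = -2)
(-3108 + D(68))/(M(-36) + h(X(-2))) = (-3108 + (2 + 68)²)/(-2 - 2) = (-3108 + 70²)/(-4) = (-3108 + 4900)*(-¼) = 1792*(-¼) = -448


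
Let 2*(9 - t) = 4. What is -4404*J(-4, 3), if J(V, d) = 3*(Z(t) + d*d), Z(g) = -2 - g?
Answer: 0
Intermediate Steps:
t = 7 (t = 9 - ½*4 = 9 - 2 = 7)
J(V, d) = -27 + 3*d² (J(V, d) = 3*((-2 - 1*7) + d*d) = 3*((-2 - 7) + d²) = 3*(-9 + d²) = -27 + 3*d²)
-4404*J(-4, 3) = -4404*(-27 + 3*3²) = -4404*(-27 + 3*9) = -4404*(-27 + 27) = -4404*0 = 0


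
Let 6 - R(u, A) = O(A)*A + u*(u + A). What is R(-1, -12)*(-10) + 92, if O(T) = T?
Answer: 1602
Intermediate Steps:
R(u, A) = 6 - A**2 - u*(A + u) (R(u, A) = 6 - (A*A + u*(u + A)) = 6 - (A**2 + u*(A + u)) = 6 + (-A**2 - u*(A + u)) = 6 - A**2 - u*(A + u))
R(-1, -12)*(-10) + 92 = (6 - 1*(-12)**2 - 1*(-1)**2 - 1*(-12)*(-1))*(-10) + 92 = (6 - 1*144 - 1*1 - 12)*(-10) + 92 = (6 - 144 - 1 - 12)*(-10) + 92 = -151*(-10) + 92 = 1510 + 92 = 1602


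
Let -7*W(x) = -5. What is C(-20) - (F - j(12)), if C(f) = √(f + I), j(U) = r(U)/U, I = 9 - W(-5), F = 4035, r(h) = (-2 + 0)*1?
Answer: -24211/6 + I*√574/7 ≈ -4035.2 + 3.4226*I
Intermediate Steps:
W(x) = 5/7 (W(x) = -⅐*(-5) = 5/7)
r(h) = -2 (r(h) = -2*1 = -2)
I = 58/7 (I = 9 - 1*5/7 = 9 - 5/7 = 58/7 ≈ 8.2857)
j(U) = -2/U
C(f) = √(58/7 + f) (C(f) = √(f + 58/7) = √(58/7 + f))
C(-20) - (F - j(12)) = √(406 + 49*(-20))/7 - (4035 - (-2)/12) = √(406 - 980)/7 - (4035 - (-2)/12) = √(-574)/7 - (4035 - 1*(-⅙)) = (I*√574)/7 - (4035 + ⅙) = I*√574/7 - 1*24211/6 = I*√574/7 - 24211/6 = -24211/6 + I*√574/7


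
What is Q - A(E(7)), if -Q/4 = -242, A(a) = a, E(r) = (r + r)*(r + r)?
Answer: 772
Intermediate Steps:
E(r) = 4*r² (E(r) = (2*r)*(2*r) = 4*r²)
Q = 968 (Q = -4*(-242) = 968)
Q - A(E(7)) = 968 - 4*7² = 968 - 4*49 = 968 - 1*196 = 968 - 196 = 772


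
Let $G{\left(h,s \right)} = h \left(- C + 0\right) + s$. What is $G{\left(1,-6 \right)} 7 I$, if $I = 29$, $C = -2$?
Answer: $-812$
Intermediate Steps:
$G{\left(h,s \right)} = s + 2 h$ ($G{\left(h,s \right)} = h \left(\left(-1\right) \left(-2\right) + 0\right) + s = h \left(2 + 0\right) + s = h 2 + s = 2 h + s = s + 2 h$)
$G{\left(1,-6 \right)} 7 I = \left(-6 + 2 \cdot 1\right) 7 \cdot 29 = \left(-6 + 2\right) 7 \cdot 29 = \left(-4\right) 7 \cdot 29 = \left(-28\right) 29 = -812$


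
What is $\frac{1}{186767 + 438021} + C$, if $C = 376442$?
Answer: $\frac{235196444297}{624788} \approx 3.7644 \cdot 10^{5}$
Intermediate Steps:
$\frac{1}{186767 + 438021} + C = \frac{1}{186767 + 438021} + 376442 = \frac{1}{624788} + 376442 = \frac{235196444297}{624788}$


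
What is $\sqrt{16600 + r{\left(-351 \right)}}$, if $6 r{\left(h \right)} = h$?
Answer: $\frac{\sqrt{66166}}{2} \approx 128.61$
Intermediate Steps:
$r{\left(h \right)} = \frac{h}{6}$
$\sqrt{16600 + r{\left(-351 \right)}} = \sqrt{16600 + \frac{1}{6} \left(-351\right)} = \sqrt{16600 - \frac{117}{2}} = \sqrt{\frac{33083}{2}} = \frac{\sqrt{66166}}{2}$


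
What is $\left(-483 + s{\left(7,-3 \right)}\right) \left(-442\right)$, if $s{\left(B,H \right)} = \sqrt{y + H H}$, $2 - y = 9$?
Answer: $213486 - 442 \sqrt{2} \approx 2.1286 \cdot 10^{5}$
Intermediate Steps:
$y = -7$ ($y = 2 - 9 = -7$)
$s{\left(B,H \right)} = \sqrt{-7 + H^{2}}$ ($s{\left(B,H \right)} = \sqrt{-7 + H H} = \sqrt{-7 + H^{2}}$)
$\left(-483 + s{\left(7,-3 \right)}\right) \left(-442\right) = \left(-483 + \sqrt{-7 + \left(-3\right)^{2}}\right) \left(-442\right) = \left(-483 + \sqrt{-7 + 9}\right) \left(-442\right) = \left(-483 + \sqrt{2}\right) \left(-442\right) = 213486 - 442 \sqrt{2}$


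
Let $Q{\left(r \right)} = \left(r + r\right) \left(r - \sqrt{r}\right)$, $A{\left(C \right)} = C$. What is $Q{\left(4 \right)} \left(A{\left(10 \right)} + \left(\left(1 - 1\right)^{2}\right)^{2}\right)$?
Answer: $160$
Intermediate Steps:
$Q{\left(r \right)} = 2 r \left(r - \sqrt{r}\right)$
$Q{\left(4 \right)} \left(A{\left(10 \right)} + \left(\left(1 - 1\right)^{2}\right)^{2}\right) = \left(- 2 \cdot 4^{\frac{3}{2}} + 2 \cdot 4^{2}\right) \left(10 + \left(\left(1 - 1\right)^{2}\right)^{2}\right) = \left(\left(-2\right) 8 + 2 \cdot 16\right) \left(10 + \left(0^{2}\right)^{2}\right) = \left(-16 + 32\right) \left(10 + 0^{2}\right) = 16 \left(10 + 0\right) = 16 \cdot 10 = 160$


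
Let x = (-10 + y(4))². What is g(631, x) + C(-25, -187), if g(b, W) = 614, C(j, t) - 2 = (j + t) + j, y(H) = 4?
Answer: 379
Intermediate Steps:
C(j, t) = 2 + t + 2*j (C(j, t) = 2 + ((j + t) + j) = 2 + (t + 2*j) = 2 + t + 2*j)
x = 36 (x = (-10 + 4)² = (-6)² = 36)
g(631, x) + C(-25, -187) = 614 + (2 - 187 + 2*(-25)) = 614 + (2 - 187 - 50) = 614 - 235 = 379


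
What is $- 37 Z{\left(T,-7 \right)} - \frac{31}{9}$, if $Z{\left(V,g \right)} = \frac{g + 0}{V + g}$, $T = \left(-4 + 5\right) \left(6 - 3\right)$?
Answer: $- \frac{2455}{36} \approx -68.194$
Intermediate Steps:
$T = 3$ ($T = 1 \cdot 3 = 3$)
$Z{\left(V,g \right)} = \frac{g}{V + g}$
$- 37 Z{\left(T,-7 \right)} - \frac{31}{9} = - 37 \left(- \frac{7}{3 - 7}\right) - \frac{31}{9} = - 37 \left(- \frac{7}{-4}\right) - \frac{31}{9} = - 37 \left(\left(-7\right) \left(- \frac{1}{4}\right)\right) - \frac{31}{9} = \left(-37\right) \frac{7}{4} - \frac{31}{9} = - \frac{259}{4} - \frac{31}{9} = - \frac{2455}{36}$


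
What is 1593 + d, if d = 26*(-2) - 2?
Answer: 1539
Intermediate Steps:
d = -54 (d = -52 - 2 = -54)
1593 + d = 1593 - 54 = 1539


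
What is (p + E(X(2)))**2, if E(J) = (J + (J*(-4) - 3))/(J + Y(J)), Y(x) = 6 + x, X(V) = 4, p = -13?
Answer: 38809/196 ≈ 198.01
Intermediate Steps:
E(J) = (-3 - 3*J)/(6 + 2*J) (E(J) = (J + (J*(-4) - 3))/(J + (6 + J)) = (J + (-4*J - 3))/(6 + 2*J) = (J + (-3 - 4*J))/(6 + 2*J) = (-3 - 3*J)/(6 + 2*J))
(p + E(X(2)))**2 = (-13 + 3*(-1 - 1*4)/(2*(3 + 4)))**2 = (-13 + (3/2)*(-1 - 4)/7)**2 = (-13 + (3/2)*(1/7)*(-5))**2 = (-13 - 15/14)**2 = (-197/14)**2 = 38809/196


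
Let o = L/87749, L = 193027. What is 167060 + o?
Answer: 14659540967/87749 ≈ 1.6706e+5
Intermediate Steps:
o = 193027/87749 ≈ 2.1998
167060 + o = 167060 + 193027/87749 = 14659540967/87749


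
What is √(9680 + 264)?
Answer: 2*√2486 ≈ 99.720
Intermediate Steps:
√(9680 + 264) = √9944 = 2*√2486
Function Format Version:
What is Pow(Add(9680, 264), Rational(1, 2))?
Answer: Mul(2, Pow(2486, Rational(1, 2))) ≈ 99.720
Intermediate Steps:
Pow(Add(9680, 264), Rational(1, 2)) = Pow(9944, Rational(1, 2)) = Mul(2, Pow(2486, Rational(1, 2)))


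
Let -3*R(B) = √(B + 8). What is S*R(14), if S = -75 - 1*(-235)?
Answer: -160*√22/3 ≈ -250.16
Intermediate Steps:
S = 160 (S = -75 + 235 = 160)
R(B) = -√(8 + B)/3 (R(B) = -√(B + 8)/3 = -√(8 + B)/3)
S*R(14) = 160*(-√(8 + 14)/3) = 160*(-√22/3) = -160*√22/3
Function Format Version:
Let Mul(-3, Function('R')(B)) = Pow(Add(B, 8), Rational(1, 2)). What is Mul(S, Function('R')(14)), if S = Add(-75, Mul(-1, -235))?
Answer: Mul(Rational(-160, 3), Pow(22, Rational(1, 2))) ≈ -250.16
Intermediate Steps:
S = 160 (S = Add(-75, 235) = 160)
Function('R')(B) = Mul(Rational(-1, 3), Pow(Add(8, B), Rational(1, 2))) (Function('R')(B) = Mul(Rational(-1, 3), Pow(Add(B, 8), Rational(1, 2))) = Mul(Rational(-1, 3), Pow(Add(8, B), Rational(1, 2))))
Mul(S, Function('R')(14)) = Mul(160, Mul(Rational(-1, 3), Pow(Add(8, 14), Rational(1, 2)))) = Mul(160, Mul(Rational(-1, 3), Pow(22, Rational(1, 2)))) = Mul(Rational(-160, 3), Pow(22, Rational(1, 2)))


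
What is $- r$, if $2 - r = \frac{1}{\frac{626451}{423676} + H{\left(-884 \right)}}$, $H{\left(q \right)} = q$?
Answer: $- \frac{748229942}{373903133} \approx -2.0011$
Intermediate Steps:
$r = \frac{748229942}{373903133}$ ($r = 2 - \frac{1}{\frac{626451}{423676} - 884} = 2 - \frac{1}{- \frac{373903133}{423676}} = 2 - - \frac{423676}{373903133} = 2 + \frac{423676}{373903133} = \frac{748229942}{373903133} \approx 2.0011$)
$- r = \left(-1\right) \frac{748229942}{373903133} = - \frac{748229942}{373903133}$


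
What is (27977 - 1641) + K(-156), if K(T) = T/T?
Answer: 26337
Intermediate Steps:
K(T) = 1
(27977 - 1641) + K(-156) = (27977 - 1641) + 1 = 26336 + 1 = 26337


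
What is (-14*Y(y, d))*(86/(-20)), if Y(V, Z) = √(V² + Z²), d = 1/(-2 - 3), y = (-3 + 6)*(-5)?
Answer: 301*√5626/25 ≈ 903.08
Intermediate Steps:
y = -15 (y = 3*(-5) = -15)
d = -⅕ (d = 1/(-5) = -⅕ ≈ -0.20000)
(-14*Y(y, d))*(86/(-20)) = (-14*√((-15)² + (-⅕)²))*(86/(-20)) = (-14*√(225 + 1/25))*(86*(-1/20)) = -14*√5626/5*(-43/10) = 301*√5626/25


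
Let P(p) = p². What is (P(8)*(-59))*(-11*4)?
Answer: 166144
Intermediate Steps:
(P(8)*(-59))*(-11*4) = (8²*(-59))*(-11*4) = (64*(-59))*(-44) = -3776*(-44) = 166144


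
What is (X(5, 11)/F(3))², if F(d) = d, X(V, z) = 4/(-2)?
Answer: 4/9 ≈ 0.44444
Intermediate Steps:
X(V, z) = -2 (X(V, z) = 4*(-½) = -2)
(X(5, 11)/F(3))² = (-2/3)² = (-2*⅓)² = (-⅔)² = 4/9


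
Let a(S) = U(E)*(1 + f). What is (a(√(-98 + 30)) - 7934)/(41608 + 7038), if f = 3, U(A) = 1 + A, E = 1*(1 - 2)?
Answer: -3967/24323 ≈ -0.16310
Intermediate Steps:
E = -1 (E = 1*(-1) = -1)
a(S) = 0 (a(S) = (1 - 1)*(1 + 3) = 0*4 = 0)
(a(√(-98 + 30)) - 7934)/(41608 + 7038) = (0 - 7934)/(41608 + 7038) = -7934/48646 = -7934*1/48646 = -3967/24323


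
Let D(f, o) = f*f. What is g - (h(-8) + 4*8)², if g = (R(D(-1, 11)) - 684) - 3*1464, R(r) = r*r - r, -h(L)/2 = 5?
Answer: -5560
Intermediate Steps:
D(f, o) = f²
h(L) = -10 (h(L) = -2*5 = -10)
R(r) = r² - r
g = -5076 (g = ((-1)²*(-1 + (-1)²) - 684) - 3*1464 = (1*(-1 + 1) - 684) - 4392 = (1*0 - 684) - 4392 = (0 - 684) - 4392 = -684 - 4392 = -5076)
g - (h(-8) + 4*8)² = -5076 - (-10 + 4*8)² = -5076 - (-10 + 32)² = -5076 - 1*22² = -5076 - 1*484 = -5076 - 484 = -5560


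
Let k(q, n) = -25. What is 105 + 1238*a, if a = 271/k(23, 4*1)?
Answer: -332873/25 ≈ -13315.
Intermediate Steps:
a = -271/25 (a = 271/(-25) = 271*(-1/25) = -271/25 ≈ -10.840)
105 + 1238*a = 105 + 1238*(-271/25) = 105 - 335498/25 = -332873/25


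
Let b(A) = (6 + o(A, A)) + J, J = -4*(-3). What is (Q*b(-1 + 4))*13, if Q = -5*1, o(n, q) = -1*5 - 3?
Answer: -650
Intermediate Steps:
o(n, q) = -8 (o(n, q) = -5 - 3 = -8)
J = 12
Q = -5
b(A) = 10 (b(A) = (6 - 8) + 12 = -2 + 12 = 10)
(Q*b(-1 + 4))*13 = -5*10*13 = -50*13 = -650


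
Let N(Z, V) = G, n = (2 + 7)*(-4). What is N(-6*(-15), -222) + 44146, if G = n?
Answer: 44110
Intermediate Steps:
n = -36 (n = 9*(-4) = -36)
G = -36
N(Z, V) = -36
N(-6*(-15), -222) + 44146 = -36 + 44146 = 44110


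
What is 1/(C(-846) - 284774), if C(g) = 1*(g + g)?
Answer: -1/286466 ≈ -3.4908e-6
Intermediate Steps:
C(g) = 2*g (C(g) = 1*(2*g) = 2*g)
1/(C(-846) - 284774) = 1/(2*(-846) - 284774) = 1/(-1692 - 284774) = 1/(-286466) = -1/286466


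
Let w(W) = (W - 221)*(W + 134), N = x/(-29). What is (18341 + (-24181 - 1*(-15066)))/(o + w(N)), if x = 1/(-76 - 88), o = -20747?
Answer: -29812548448/162734695181 ≈ -0.18320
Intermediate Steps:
x = -1/164 (x = 1/(-164) = -1/164 ≈ -0.0060976)
N = 1/4756 (N = -1/164/(-29) = -1/164*(-1/29) = 1/4756 ≈ 0.00021026)
w(W) = (-221 + W)*(134 + W)
(18341 + (-24181 - 1*(-15066)))/(o + w(N)) = (18341 + (-24181 - 1*(-15066)))/(-20747 + (-29614 + (1/4756)**2 - 87*1/4756)) = (18341 + (-24181 + 15066))/(-20747 + (-29614 + 1/22619536 - 3/164)) = (18341 - 9115)/(-20747 - 669855352875/22619536) = 9226/(-1139142866267/22619536) = 9226*(-22619536/1139142866267) = -29812548448/162734695181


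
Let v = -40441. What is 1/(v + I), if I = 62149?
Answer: 1/21708 ≈ 4.6066e-5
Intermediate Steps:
1/(v + I) = 1/(-40441 + 62149) = 1/21708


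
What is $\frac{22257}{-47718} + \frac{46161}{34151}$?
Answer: $\frac{160290199}{181068602} \approx 0.88525$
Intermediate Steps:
$\frac{22257}{-47718} + \frac{46161}{34151} = 22257 \left(- \frac{1}{47718}\right) + 46161 \cdot \frac{1}{34151} = - \frac{2473}{5302} + \frac{46161}{34151} = \frac{160290199}{181068602}$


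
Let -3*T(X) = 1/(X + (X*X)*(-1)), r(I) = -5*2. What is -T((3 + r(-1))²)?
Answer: -1/7056 ≈ -0.00014172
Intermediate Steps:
r(I) = -10
T(X) = -1/(3*(X - X²)) (T(X) = -1/(3*(X + (X*X)*(-1))) = -1/(3*(X + X²*(-1))) = -1/(3*(X - X²)))
-T((3 + r(-1))²) = -1/(3*((3 - 10)²)*(-1 + (3 - 10)²)) = -1/(3*((-7)²)*(-1 + (-7)²)) = -1/(3*49*(-1 + 49)) = -1/(3*49*48) = -1*1/7056 = -1/7056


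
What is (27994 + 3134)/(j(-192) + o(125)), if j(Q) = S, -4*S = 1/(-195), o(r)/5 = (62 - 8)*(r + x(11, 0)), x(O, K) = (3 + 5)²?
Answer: 24279840/39803401 ≈ 0.60999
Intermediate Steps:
x(O, K) = 64 (x(O, K) = 8² = 64)
o(r) = 17280 + 270*r (o(r) = 5*((62 - 8)*(r + 64)) = 5*(54*(64 + r)) = 5*(3456 + 54*r) = 17280 + 270*r)
S = 1/780 (S = -¼/(-195) = -¼*(-1/195) = 1/780 ≈ 0.0012821)
j(Q) = 1/780
(27994 + 3134)/(j(-192) + o(125)) = (27994 + 3134)/(1/780 + (17280 + 270*125)) = 31128/(1/780 + (17280 + 33750)) = 31128/(1/780 + 51030) = 31128/(39803401/780) = 31128*(780/39803401) = 24279840/39803401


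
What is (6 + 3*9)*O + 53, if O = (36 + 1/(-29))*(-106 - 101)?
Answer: -7123196/29 ≈ -2.4563e+5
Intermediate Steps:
O = -215901/29 (O = (36 - 1/29)*(-207) = (1043/29)*(-207) = -215901/29 ≈ -7444.9)
(6 + 3*9)*O + 53 = (6 + 3*9)*(-215901/29) + 53 = (6 + 27)*(-215901/29) + 53 = 33*(-215901/29) + 53 = -7124733/29 + 53 = -7123196/29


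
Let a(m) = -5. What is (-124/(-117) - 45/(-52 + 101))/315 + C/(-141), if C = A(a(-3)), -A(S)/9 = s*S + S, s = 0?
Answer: -27050308/84877065 ≈ -0.31870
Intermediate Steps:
A(S) = -9*S (A(S) = -9*(0*S + S) = -9*(0 + S) = -9*S)
C = 45 (C = -9*(-5) = 45)
(-124/(-117) - 45/(-52 + 101))/315 + C/(-141) = (-124/(-117) - 45/(-52 + 101))/315 + 45/(-141) = (-124*(-1/117) - 45/49)*(1/315) + 45*(-1/141) = (124/117 - 45*1/49)*(1/315) - 15/47 = (124/117 - 45/49)*(1/315) - 15/47 = (811/5733)*(1/315) - 15/47 = 811/1805895 - 15/47 = -27050308/84877065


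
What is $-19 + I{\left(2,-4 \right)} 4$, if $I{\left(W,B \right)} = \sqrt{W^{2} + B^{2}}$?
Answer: $-19 + 8 \sqrt{5} \approx -1.1115$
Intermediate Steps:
$I{\left(W,B \right)} = \sqrt{B^{2} + W^{2}}$
$-19 + I{\left(2,-4 \right)} 4 = -19 + \sqrt{\left(-4\right)^{2} + 2^{2}} \cdot 4 = -19 + \sqrt{16 + 4} \cdot 4 = -19 + \sqrt{20} \cdot 4 = -19 + 2 \sqrt{5} \cdot 4 = -19 + 8 \sqrt{5}$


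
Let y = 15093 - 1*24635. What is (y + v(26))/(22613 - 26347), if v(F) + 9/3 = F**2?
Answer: 8869/3734 ≈ 2.3752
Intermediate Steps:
y = -9542 (y = 15093 - 24635 = -9542)
v(F) = -3 + F**2
(y + v(26))/(22613 - 26347) = (-9542 + (-3 + 26**2))/(22613 - 26347) = (-9542 + (-3 + 676))/(-3734) = (-9542 + 673)*(-1/3734) = -8869*(-1/3734) = 8869/3734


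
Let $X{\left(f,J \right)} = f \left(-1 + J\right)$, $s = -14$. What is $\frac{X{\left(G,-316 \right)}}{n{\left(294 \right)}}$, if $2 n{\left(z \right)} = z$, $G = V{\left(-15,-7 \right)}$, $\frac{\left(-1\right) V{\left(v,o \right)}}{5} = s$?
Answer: $- \frac{3170}{21} \approx -150.95$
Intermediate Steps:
$V{\left(v,o \right)} = 70$ ($V{\left(v,o \right)} = \left(-5\right) \left(-14\right) = 70$)
$G = 70$
$n{\left(z \right)} = \frac{z}{2}$
$\frac{X{\left(G,-316 \right)}}{n{\left(294 \right)}} = \frac{70 \left(-1 - 316\right)}{\frac{1}{2} \cdot 294} = \frac{70 \left(-317\right)}{147} = \left(-22190\right) \frac{1}{147} = - \frac{3170}{21}$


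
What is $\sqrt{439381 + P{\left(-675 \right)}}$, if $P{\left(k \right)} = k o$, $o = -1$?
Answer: $2 \sqrt{110014} \approx 663.37$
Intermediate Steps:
$P{\left(k \right)} = - k$ ($P{\left(k \right)} = k \left(-1\right) = - k$)
$\sqrt{439381 + P{\left(-675 \right)}} = \sqrt{439381 - -675} = \sqrt{439381 + 675} = \sqrt{440056} = 2 \sqrt{110014}$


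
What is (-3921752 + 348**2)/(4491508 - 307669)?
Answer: -3800648/4183839 ≈ -0.90841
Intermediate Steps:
(-3921752 + 348**2)/(4491508 - 307669) = (-3921752 + 121104)/4183839 = -3800648*1/4183839 = -3800648/4183839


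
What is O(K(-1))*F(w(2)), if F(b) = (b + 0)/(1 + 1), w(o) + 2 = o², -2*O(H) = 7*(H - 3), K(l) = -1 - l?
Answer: 21/2 ≈ 10.500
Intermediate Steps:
O(H) = 21/2 - 7*H/2 (O(H) = -7*(H - 3)/2 = -7*(-3 + H)/2 = -(-21 + 7*H)/2 = 21/2 - 7*H/2)
w(o) = -2 + o²
F(b) = b/2
O(K(-1))*F(w(2)) = (21/2 - 7*(-1 - 1*(-1))/2)*((-2 + 2²)/2) = (21/2 - 7*(-1 + 1)/2)*((-2 + 4)/2) = (21/2 - 7/2*0)*((½)*2) = (21/2 + 0)*1 = (21/2)*1 = 21/2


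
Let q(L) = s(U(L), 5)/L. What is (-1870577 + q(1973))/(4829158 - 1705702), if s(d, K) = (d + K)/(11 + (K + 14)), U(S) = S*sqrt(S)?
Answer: -22143890525/36975472128 + sqrt(1973)/93703680 ≈ -0.59888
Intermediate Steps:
U(S) = S**(3/2)
s(d, K) = (K + d)/(25 + K) (s(d, K) = (K + d)/(11 + (14 + K)) = (K + d)/(25 + K))
q(L) = (1/6 + L**(3/2)/30)/L (q(L) = ((5 + L**(3/2))/(25 + 5))/L = ((5 + L**(3/2))/30)/L = (1/6 + L**(3/2)/30)/L)
(-1870577 + q(1973))/(4829158 - 1705702) = (-1870577 + (1/30)*(5 + 1973**(3/2))/1973)/(4829158 - 1705702) = (-1870577 + (1/30)*(1/1973)*(5 + 1973*sqrt(1973)))/3123456 = (-1870577 + (1/11838 + sqrt(1973)/30))*(1/3123456) = (-22143890525/11838 + sqrt(1973)/30)*(1/3123456) = -22143890525/36975472128 + sqrt(1973)/93703680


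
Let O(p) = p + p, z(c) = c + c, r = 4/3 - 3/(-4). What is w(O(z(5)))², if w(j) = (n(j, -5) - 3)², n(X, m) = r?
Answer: 14641/20736 ≈ 0.70607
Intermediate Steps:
r = 25/12 (r = 4*(⅓) - 3*(-¼) = 4/3 + ¾ = 25/12 ≈ 2.0833)
n(X, m) = 25/12
z(c) = 2*c
O(p) = 2*p
w(j) = 121/144 (w(j) = (25/12 - 3)² = (-11/12)² = 121/144)
w(O(z(5)))² = (121/144)² = 14641/20736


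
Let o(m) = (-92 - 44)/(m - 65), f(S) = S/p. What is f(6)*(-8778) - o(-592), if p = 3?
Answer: -11534428/657 ≈ -17556.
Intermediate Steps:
f(S) = S/3
o(m) = -136/(-65 + m)
f(6)*(-8778) - o(-592) = ((1/3)*6)*(-8778) - (-136)/(-65 - 592) = 2*(-8778) - (-136)/(-657) = -17556 - (-136)*(-1)/657 = -17556 - 1*136/657 = -17556 - 136/657 = -11534428/657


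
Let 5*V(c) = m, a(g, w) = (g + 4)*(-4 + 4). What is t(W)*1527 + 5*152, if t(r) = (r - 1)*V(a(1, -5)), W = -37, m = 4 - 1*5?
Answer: 61826/5 ≈ 12365.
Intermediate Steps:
a(g, w) = 0 (a(g, w) = (4 + g)*0 = 0)
m = -1 (m = 4 - 5 = -1)
V(c) = -⅕ (V(c) = (⅕)*(-1) = -⅕)
t(r) = ⅕ - r/5 (t(r) = (r - 1)*(-⅕) = (-1 + r)*(-⅕) = ⅕ - r/5)
t(W)*1527 + 5*152 = (⅕ - ⅕*(-37))*1527 + 5*152 = (⅕ + 37/5)*1527 + 760 = (38/5)*1527 + 760 = 58026/5 + 760 = 61826/5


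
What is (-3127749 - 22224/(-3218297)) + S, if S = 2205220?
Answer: -2968972290889/3218297 ≈ -9.2253e+5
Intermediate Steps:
(-3127749 - 22224/(-3218297)) + S = (-3127749 - 22224/(-3218297)) + 2205220 = (-3127749 - 22224*(-1/3218297)) + 2205220 = (-3127749 + 22224/3218297) + 2205220 = -10066025201229/3218297 + 2205220 = -2968972290889/3218297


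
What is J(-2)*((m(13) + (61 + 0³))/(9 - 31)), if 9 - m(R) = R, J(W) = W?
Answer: 57/11 ≈ 5.1818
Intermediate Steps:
m(R) = 9 - R
J(-2)*((m(13) + (61 + 0³))/(9 - 31)) = -2*((9 - 1*13) + (61 + 0³))/(9 - 31) = -2*((9 - 13) + (61 + 0))/(-22) = -2*(-4 + 61)*(-1)/22 = -114*(-1)/22 = -2*(-57/22) = 57/11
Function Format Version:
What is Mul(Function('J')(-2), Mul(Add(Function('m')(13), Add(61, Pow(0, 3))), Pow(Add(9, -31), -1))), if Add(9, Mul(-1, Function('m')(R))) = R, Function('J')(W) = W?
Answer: Rational(57, 11) ≈ 5.1818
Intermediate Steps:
Function('m')(R) = Add(9, Mul(-1, R))
Mul(Function('J')(-2), Mul(Add(Function('m')(13), Add(61, Pow(0, 3))), Pow(Add(9, -31), -1))) = Mul(-2, Mul(Add(Add(9, Mul(-1, 13)), Add(61, Pow(0, 3))), Pow(Add(9, -31), -1))) = Mul(-2, Mul(Add(Add(9, -13), Add(61, 0)), Pow(-22, -1))) = Mul(-2, Mul(Add(-4, 61), Rational(-1, 22))) = Mul(-2, Mul(57, Rational(-1, 22))) = Mul(-2, Rational(-57, 22)) = Rational(57, 11)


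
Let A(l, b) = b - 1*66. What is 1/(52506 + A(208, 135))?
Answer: 1/52575 ≈ 1.9020e-5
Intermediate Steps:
A(l, b) = -66 + b (A(l, b) = b - 66 = -66 + b)
1/(52506 + A(208, 135)) = 1/(52506 + (-66 + 135)) = 1/(52506 + 69) = 1/52575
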